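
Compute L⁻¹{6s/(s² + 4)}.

This is the form c·s/(s² + a²) with a = 2, c = 6. L⁻¹ = 6·cos(2t)

Final answer: 6·cos(2t)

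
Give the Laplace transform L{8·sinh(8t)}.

L{sinh(ωt)} = ω/(s² - ω²), so L{sinh(8t)} = 8/(s² - 64). Then L{8·sinh(8t)} = 8·8/(s² - 64) = 64/(s² - 64)

Final answer: 64/(s² - 64)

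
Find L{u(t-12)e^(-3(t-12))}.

u(t-a)f(t-a) with f(t)=e^(-3t). L{e^(-3t)} = 1/(s+3). By time shift: e^(-12s)/(s+3)

Final answer: e^(-12s)/(s+3)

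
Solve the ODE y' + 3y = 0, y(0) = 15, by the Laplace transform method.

L{y'} + 3L{y} = 0. sY - 15 + 3Y = 0. Y(s+3) = 15. Y = 15/(s+3)

Final answer: y(t) = 15e^(-3t)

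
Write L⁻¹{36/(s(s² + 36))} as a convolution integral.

36/(s(s² + 36)) = (1/s)·(36/(s² + 36)) = L{1}·L{6·sin(6t)}. So f(t) = 1*(6·sin(6t)) = ∫₀ᵗ 6·sin(6τ) dτ

Final answer: ∫₀ᵗ 6·sin(6τ) dτ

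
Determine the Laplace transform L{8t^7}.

L{8t^7} = 8 · L{t^7} = 8 · 5040/s^8 = 40320/s^8

Final answer: 40320/s^8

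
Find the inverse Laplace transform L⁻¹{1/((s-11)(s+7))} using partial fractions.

Decompose: A/(s-11) + B/(s+7). A = 1/18, B = -1/18. f(t) = (e^(11t) - e^(-7t))/18

Final answer: (e^(11t) - e^(-7t))/18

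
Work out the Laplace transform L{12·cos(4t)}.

L{cos(ωt)} = s/(s² + ω²), so L{cos(4t)} = s/(s² + 16). Then L{12·cos(4t)} = 12·s/(s² + 16) = 12s/(s² + 16)

Final answer: 12s/(s² + 16)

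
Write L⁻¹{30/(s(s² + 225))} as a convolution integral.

30/(s(s² + 225)) = (1/s)·(30/(s² + 225)) = L{1}·L{2·sin(15t)}. So f(t) = 1*(2·sin(15t)) = ∫₀ᵗ 2·sin(15τ) dτ

Final answer: ∫₀ᵗ 2·sin(15τ) dτ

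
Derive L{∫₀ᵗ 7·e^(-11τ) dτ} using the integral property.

L{∫₀ᵗ f(τ)dτ} = F(s)/s with F(s) = 7/(s+11), so L{∫₀ᵗ 7·e^(-11τ) dτ} = 7/(s(s+11))

Final answer: 7/(s(s+11))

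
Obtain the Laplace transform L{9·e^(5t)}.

L{e^(at)} = 1/(s-a), so L{e^(5t)} = 1/(s-5). Then L{9·e^(5t)} = 9/(s-5)

Final answer: 9/(s-5)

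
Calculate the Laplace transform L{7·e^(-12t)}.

L{e^(at)} = 1/(s-a), so L{e^(-12t)} = 1/(s+12). Then L{7·e^(-12t)} = 7/(s+12)

Final answer: 7/(s+12)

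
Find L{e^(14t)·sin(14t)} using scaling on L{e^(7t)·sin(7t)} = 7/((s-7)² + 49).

Scaling with a=2: L{e^(14t)·sin(14t)} = (1/2) · 7/((s/2-7)² + 49). Simplifying: 14/((s-14)² + 196)

Final answer: 14/((s-14)² + 196)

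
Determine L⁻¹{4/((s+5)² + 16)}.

Form: b/((s-a)² + b²) → e^(at)sin(bt). With a=-5, b=4

Final answer: e^(-5t)·sin(4t)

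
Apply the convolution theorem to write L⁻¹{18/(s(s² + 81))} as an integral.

18/(s(s² + 81)) = (1/s)·(18/(s² + 81)) = L{1}·L{2·sin(9t)}. So f(t) = 1*(2·sin(9t)) = ∫₀ᵗ 2·sin(9τ) dτ

Final answer: ∫₀ᵗ 2·sin(9τ) dτ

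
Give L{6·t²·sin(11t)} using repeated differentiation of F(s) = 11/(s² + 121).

F(s) = 11/(s² + 121). F'(s) = -22s/(s² + 121)². F''(s) = -22(121 - 3s²)/(s² + 121)³ = (66s² - 2662)/(s² + 121)³. So L{t²·sin(11t)} = (-1)² F''(s) = (66s² - 2662)/(s² + 121)³. Then L{6·t²·sin(11t)} = 6·(66s² - 2662)/(s² + 121)³ = (396s² - 15972)/(s² + 121)³

Final answer: (396s² - 15972)/(s² + 121)³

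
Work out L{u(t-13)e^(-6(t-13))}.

u(t-a)f(t-a) with f(t)=e^(-6t). L{e^(-6t)} = 1/(s+6). By time shift: e^(-13s)/(s+6)

Final answer: e^(-13s)/(s+6)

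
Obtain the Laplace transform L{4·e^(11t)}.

L{e^(at)} = 1/(s-a), so L{e^(11t)} = 1/(s-11). Then L{4·e^(11t)} = 4/(s-11)

Final answer: 4/(s-11)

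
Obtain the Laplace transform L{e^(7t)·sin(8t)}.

L{e^(at)·sin(ωt)} = ω/((s-a)² + ω²), so L{e^(7t)·sin(8t)} = 8/((s-7)² + 64)

Final answer: 8/((s-7)² + 64)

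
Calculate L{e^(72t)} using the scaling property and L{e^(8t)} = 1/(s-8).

Using L{f(at)} = (1/a)F(s/a) with a=9 and f(t) = e^(8t): L{e^(72t)} = (1/9) · 1/((s/9)-8) = (1/9) · 9/(s-72) = 1/(s-72)

Final answer: 1/(s-72)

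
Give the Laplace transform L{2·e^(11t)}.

L{e^(at)} = 1/(s-a), so L{e^(11t)} = 1/(s-11). Then L{2·e^(11t)} = 2/(s-11)

Final answer: 2/(s-11)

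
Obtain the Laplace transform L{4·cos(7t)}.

L{cos(ωt)} = s/(s² + ω²), so L{cos(7t)} = s/(s² + 49). Then L{4·cos(7t)} = 4·s/(s² + 49) = 4s/(s² + 49)

Final answer: 4s/(s² + 49)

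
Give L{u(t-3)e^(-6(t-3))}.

u(t-a)f(t-a) with f(t)=e^(-6t). L{e^(-6t)} = 1/(s+6). By time shift: e^(-3s)/(s+6)

Final answer: e^(-3s)/(s+6)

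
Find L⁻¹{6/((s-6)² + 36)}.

Form: b/((s-a)² + b²) → e^(at)sin(bt). With a=6, b=6

Final answer: e^(6t)·sin(6t)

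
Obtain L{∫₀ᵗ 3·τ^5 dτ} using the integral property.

L{∫₀ᵗ f(τ)dτ} = F(s)/s with f(t) = 3t^5. F(s) = 360/s^6, so L{∫₀ᵗ 3·τ^5 dτ} = (360/s^6)/s = 360/s^7. (Check: ∫₀ᵗ 3·τ^5 dτ = 3t^6/6.)

Final answer: 360/s^7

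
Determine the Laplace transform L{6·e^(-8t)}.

L{e^(at)} = 1/(s-a), so L{e^(-8t)} = 1/(s+8). Then L{6·e^(-8t)} = 6/(s+8)

Final answer: 6/(s+8)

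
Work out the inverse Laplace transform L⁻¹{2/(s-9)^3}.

L⁻¹{n!/(s-a)^(n+1)} = t^n·e^(at) with n=2, a=9. So L⁻¹{2/(s-9)^3} = t^2·e^(9t)

Final answer: t^2·e^(9t)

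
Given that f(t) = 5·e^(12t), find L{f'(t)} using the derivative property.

f(0) = 5, F(s) = 5/(s-12). L{f'(t)} = s·F(s) - f(0) = 5s/(s-12) - 5 = (5s - 5(s-12))/(s-12) = 60/(s-12)

Final answer: 60/(s-12)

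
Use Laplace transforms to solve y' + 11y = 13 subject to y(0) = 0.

sY + 11Y = 13/s. Y = 13/(s(s+11)). Partial fractions: Y = 13/11/s - 13/11/(s+11)

Final answer: y(t) = 13/11(1 - e^(-11t))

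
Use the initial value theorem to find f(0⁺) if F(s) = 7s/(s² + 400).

f(0⁺) = lim_{s→∞} s·7s/(s² + 400) = lim_{s→∞} 7s²/(s² + 400) = 7

Final answer: 7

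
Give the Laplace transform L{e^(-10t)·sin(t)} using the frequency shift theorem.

Frequency shift: L{e^(at)f(t)} = F(s-a). L{e^(-10t)·sin(t)} = 1/((s+10)² + 1)

Final answer: 1/((s+10)² + 1)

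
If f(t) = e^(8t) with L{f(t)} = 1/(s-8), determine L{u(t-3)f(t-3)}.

Time shift theorem: L{u(t-a)f(t-a)} = e^(-as)F(s). Here a=3, F(s) = 1/(s-8), so L{u(t-3)f(t-3)} = e^(-3s)·1/(s-8)

Final answer: e^(-3s)·1/(s-8)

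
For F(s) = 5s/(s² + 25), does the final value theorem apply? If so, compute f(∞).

The final value theorem requires all poles of sF(s) in the left half-plane. sF(s) = 5s²/(s² + 25) has poles at s = ±5i (imaginary axis). Theorem does NOT apply (oscillatory system).

Final answer: Not applicable (oscillatory)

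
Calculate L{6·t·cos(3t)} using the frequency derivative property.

L{cos(3t)} = s/(s² + 9). Derivative: d/ds[s/(s² + 9)] = [(s² + 9) - s·2s]/(s² + 9)² = (9 - s²)/(s² + 9)². So L{t·cos(3t)} = -F'(s) = (s² - 9)/(s² + 9)². Then L{6·t·cos(3t)} = 6·(s² - 9)/(s² + 9)²

Final answer: 6·(s² - 9)/(s² + 9)²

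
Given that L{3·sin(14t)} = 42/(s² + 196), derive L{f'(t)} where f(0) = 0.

L{f'(t)} = s·F(s) - f(0) = s·42/(s² + 196) - 0 = 42s/(s² + 196)

Final answer: 42s/(s² + 196)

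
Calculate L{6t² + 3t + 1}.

L{6t² + 3t + 1} = 6·2/s³ + 3/s² + 1/s = 12/s³ + 3/s² + 1/s

Final answer: 12/s³ + 3/s² + 1/s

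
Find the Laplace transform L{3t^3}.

L{3t^3} = 3 · L{t^3} = 3 · 6/s^4 = 18/s^4

Final answer: 18/s^4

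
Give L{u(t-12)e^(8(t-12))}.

u(t-a)f(t-a) with f(t)=e^(8t). L{e^(8t)} = 1/(s-8). By time shift: e^(-12s)/(s-8)

Final answer: e^(-12s)/(s-8)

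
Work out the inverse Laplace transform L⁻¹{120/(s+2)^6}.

L⁻¹{n!/(s-a)^(n+1)} = t^n·e^(at), so L⁻¹{120/(s+2)^6} = t^5·e^(-2t)

Final answer: t^5·e^(-2t)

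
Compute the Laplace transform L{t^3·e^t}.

L{t^n·e^(at)} = n!/(s-a)^(n+1), so L{t^3·e^t} = 6/(s-1)^4

Final answer: 6/(s-1)^4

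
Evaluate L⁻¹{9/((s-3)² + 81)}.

Form: b/((s-a)² + b²) → e^(at)sin(bt). With a=3, b=9

Final answer: e^(3t)·sin(9t)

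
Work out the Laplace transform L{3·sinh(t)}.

L{sinh(ωt)} = ω/(s² - ω²), so L{sinh(t)} = 1/(s² - 1). Then L{3·sinh(t)} = 3·1/(s² - 1) = 3/(s² - 1)

Final answer: 3/(s² - 1)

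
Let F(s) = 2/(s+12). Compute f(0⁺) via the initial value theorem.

f(0⁺) = lim_{s→∞} s·2/(s+12) = lim_{s→∞} 2s/(s+12) = 2

Final answer: 2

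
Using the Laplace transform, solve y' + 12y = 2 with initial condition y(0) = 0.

sY + 12Y = 2/s. Y = 2/(s(s+12)). Partial fractions: Y = 1/6/s - 1/6/(s+12)

Final answer: y(t) = 1/6(1 - e^(-12t))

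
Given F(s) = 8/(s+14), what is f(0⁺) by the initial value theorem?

f(0⁺) = lim_{s→∞} s·8/(s+14) = lim_{s→∞} 8s/(s+14) = 8

Final answer: 8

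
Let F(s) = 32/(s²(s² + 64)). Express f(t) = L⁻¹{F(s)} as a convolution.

32/(s²(s² + 64)) = (1/s²)·(32/(s² + 64)) = L{t}·L{4·sin(8t)}. So f(t) = t*(4·sin(8t)) = ∫₀ᵗ 4τ·sin(8(t-τ)) dτ

Final answer: ∫₀ᵗ 4τ·sin(8(t-τ)) dτ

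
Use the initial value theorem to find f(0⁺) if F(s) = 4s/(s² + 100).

f(0⁺) = lim_{s→∞} s·4s/(s² + 100) = lim_{s→∞} 4s²/(s² + 100) = 4

Final answer: 4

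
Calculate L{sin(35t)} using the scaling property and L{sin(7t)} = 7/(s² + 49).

Using L{f(at)} = (1/a)F(s/a) with a=5: L{sin(35t)} = (1/5) · 7/((s/5)² + 49) = (1/5) · 7·25/(s² + 1225) = 35/(s² + 1225)

Final answer: 35/(s² + 1225)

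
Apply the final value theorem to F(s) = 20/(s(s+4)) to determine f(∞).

f(∞) = lim_{s→0} s·20/(s(s+4)) = lim_{s→0} 20/(s+4) = 20/4 = 5

Final answer: 5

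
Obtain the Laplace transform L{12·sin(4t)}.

L{sin(ωt)} = ω/(s² + ω²), so L{sin(4t)} = 4/(s² + 16). Then L{12·sin(4t)} = 12·4/(s² + 16) = 48/(s² + 16)

Final answer: 48/(s² + 16)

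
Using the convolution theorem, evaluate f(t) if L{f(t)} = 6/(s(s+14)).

6/(s(s+14)) = (6/s)·(1/(s+14)) = L{6}·L{e^(-14t)}. By convolution, f(t) = 6*e^(-14t) = ∫₀ᵗ 6·e^(-14τ) dτ = 6·(1 - e^(-14t))/14

Final answer: 6·(1 - e^(-14t))/14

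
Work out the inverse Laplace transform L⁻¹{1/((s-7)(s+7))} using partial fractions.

Decompose: A/(s-7) + B/(s+7). A = 1/14, B = -1/14. f(t) = (e^(7t) - e^(-7t))/14

Final answer: (e^(7t) - e^(-7t))/14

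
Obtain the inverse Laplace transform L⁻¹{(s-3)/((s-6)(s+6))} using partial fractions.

Using partial fractions, f(t) = (3e^(6t) + 9e^(-6t))/12

Final answer: (3e^(6t) + 9e^(-6t))/12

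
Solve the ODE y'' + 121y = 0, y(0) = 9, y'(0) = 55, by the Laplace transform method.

L{y''} + 121L{y} = 0. s²Y - 9s - 55 + 121Y = 0. Y(s² + 121) = 9s + 55. Y = (9s + 55)/(s² + 121). Inverting: y(t) = 9cos(11t) + 5sin(11t)

Final answer: y(t) = 9cos(11t) + 5sin(11t)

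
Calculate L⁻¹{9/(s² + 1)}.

This is the form c·a/(s² + a²) with a = 1, c = 9. L⁻¹ = 9·sin(t)

Final answer: 9·sin(t)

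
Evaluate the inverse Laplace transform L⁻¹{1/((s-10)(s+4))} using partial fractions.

Decompose: A/(s-10) + B/(s+4). A = 1/14, B = -1/14. f(t) = (e^(10t) - e^(-4t))/14

Final answer: (e^(10t) - e^(-4t))/14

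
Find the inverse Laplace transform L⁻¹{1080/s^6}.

L⁻¹{n!/s^(n+1)} = t^n with n=5. So L⁻¹{120/s^6} = t^5, and L⁻¹{1080/s^6} = (1080/120)·t^5 = 9·t^5

Final answer: 9·t^5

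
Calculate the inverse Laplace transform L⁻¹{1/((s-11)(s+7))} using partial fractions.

Decompose: A/(s-11) + B/(s+7). A = 1/18, B = -1/18. f(t) = (e^(11t) - e^(-7t))/18

Final answer: (e^(11t) - e^(-7t))/18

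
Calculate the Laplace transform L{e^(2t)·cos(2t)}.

L{e^(at)·cos(ωt)} = (s-a)/((s-a)² + ω²), so L{e^(2t)·cos(2t)} = (s-2)/((s-2)² + 4)

Final answer: (s-2)/((s-2)² + 4)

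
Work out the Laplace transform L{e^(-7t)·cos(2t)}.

L{e^(at)·cos(ωt)} = (s-a)/((s-a)² + ω²), so L{e^(-7t)·cos(2t)} = (s+7)/((s+7)² + 4)

Final answer: (s+7)/((s+7)² + 4)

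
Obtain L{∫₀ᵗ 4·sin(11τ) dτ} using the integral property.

L{∫₀ᵗ f(τ)dτ} = F(s)/s with F(s) = 44/(s² + 121), so the result is (44/(s² + 121))/s = 44/(s(s² + 121))

Final answer: 44/(s(s² + 121))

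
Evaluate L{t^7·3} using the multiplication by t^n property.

L{3} = 3/s. d^1/ds^1[1/s] = -1/s². d^2/ds^2[1/s] = 2/s^3. d^3/ds^3[1/s] = -6/s^4. d^4/ds^4[1/s] = 24/s^5. d^5/ds^5[1/s] = -120/s^6. d^6/ds^6[1/s] = 720/s^7. d^7/ds^7[1/s] = -5040/s^8. So L{t^7} = (-1)^{7}·-5040/s^8 = 5040/s^8. Then L{t^7·3} = 3·5040/s^8 = 15120/s^8

Final answer: 15120/s^8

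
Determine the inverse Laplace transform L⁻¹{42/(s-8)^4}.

L⁻¹{n!/(s-a)^(n+1)} = t^n·e^(at) with n=3, a=8. So L⁻¹{6/(s-8)^4} = t^3·e^(8t), and L⁻¹{42/(s-8)^4} = (42/6)·t^3·e^(8t) = 7·t^3·e^(8t)

Final answer: 7·t^3·e^(8t)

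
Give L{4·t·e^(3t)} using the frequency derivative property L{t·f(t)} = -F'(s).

L{e^(3t)} = 1/(s-3). By frequency derivative: L{t·e^(3t)} = -d/ds[1/(s-3)] = -(-1)/(s-3)² = 1/(s-3)². Then L{4·t·e^(3t)} = 4·1/(s-3)² = 4/(s-3)²

Final answer: 4/(s-3)²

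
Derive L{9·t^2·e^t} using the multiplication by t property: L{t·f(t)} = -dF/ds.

Using L{t^n·e^(at)} = n!/(s-a)^(n+1), L{t^2·e^t} = 2/(s-1)^3, so L{9·t^2·e^t} = 9·2/(s-1)^3 = 18/(s-1)^3

Final answer: 18/(s-1)^3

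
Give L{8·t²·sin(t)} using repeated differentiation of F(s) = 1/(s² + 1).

F(s) = 1/(s² + 1). F'(s) = -2s/(s² + 1)². F''(s) = -2(1 - 3s²)/(s² + 1)³ = (6s² - 2)/(s² + 1)³. So L{t²·sin(t)} = (-1)² F''(s) = (6s² - 2)/(s² + 1)³. Then L{8·t²·sin(t)} = 8·(6s² - 2)/(s² + 1)³ = (48s² - 16)/(s² + 1)³

Final answer: (48s² - 16)/(s² + 1)³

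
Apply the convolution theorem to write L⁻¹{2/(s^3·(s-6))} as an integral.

2/(s^3·(s-6)) = (2/s^3)·(1/(s-6)) = L{t^2}·L{e^(6t)}. So f(t) = t^2*e^(6t) = ∫₀ᵗ τ^2·e^(6(t-τ)) dτ

Final answer: ∫₀ᵗ τ^2·e^(6(t-τ)) dτ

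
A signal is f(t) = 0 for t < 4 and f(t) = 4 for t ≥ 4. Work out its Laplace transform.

f(t) = 4·u(t-4). L{u(t-4)} = e^(-4s)/s, so L{f(t)} = 4·e^(-4s)/s

Final answer: 4·e^(-4s)/s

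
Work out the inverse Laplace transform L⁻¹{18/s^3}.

L⁻¹{n!/s^(n+1)} = t^n with n=2. So L⁻¹{2/s^3} = t^2, and L⁻¹{18/s^3} = (18/2)·t^2 = 9·t^2

Final answer: 9·t^2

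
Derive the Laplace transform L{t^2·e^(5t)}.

L{t^n·e^(at)} = n!/(s-a)^(n+1), so L{t^2·e^(5t)} = 2/(s-5)^3

Final answer: 2/(s-5)^3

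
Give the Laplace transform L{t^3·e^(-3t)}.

L{t^n·e^(at)} = n!/(s-a)^(n+1), so L{t^3·e^(-3t)} = 6/(s+3)^4

Final answer: 6/(s+3)^4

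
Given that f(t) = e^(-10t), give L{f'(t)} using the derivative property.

f(0) = 1, F(s) = 1/(s+10). L{f'(t)} = s·F(s) - f(0) = s/(s+10) - 1 = (s - (s+10))/(s+10) = -10/(s+10)

Final answer: -10/(s+10)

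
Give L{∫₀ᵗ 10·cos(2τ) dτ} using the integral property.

L{∫₀ᵗ f(τ)dτ} = F(s)/s with F(s) = 10s/(s² + 4), so the result is (10s/(s² + 4))/s = 10/(s² + 4)

Final answer: 10/(s² + 4)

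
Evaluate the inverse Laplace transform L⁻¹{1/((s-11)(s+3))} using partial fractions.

Decompose: A/(s-11) + B/(s+3). A = 1/14, B = -1/14. f(t) = (e^(11t) - e^(-3t))/14

Final answer: (e^(11t) - e^(-3t))/14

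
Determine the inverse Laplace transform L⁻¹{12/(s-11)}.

L⁻¹{1/(s-a)} = e^(at), so L⁻¹{1/(s-11)} = e^(11t), and L⁻¹{12/(s-11)} = 12·e^(11t)

Final answer: 12·e^(11t)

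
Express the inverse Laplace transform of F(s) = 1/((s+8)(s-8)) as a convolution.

1/((s+8)(s-8)) = (1/(s+8))·(1/(s-8)) = L{e^(-8t)}·L{e^(8t)}. So f(t) = e^(-8t)*e^(8t) = ∫₀ᵗ e^(-8τ)·e^(8(t-τ)) dτ

Final answer: ∫₀ᵗ e^(-8τ)·e^(8(t-τ)) dτ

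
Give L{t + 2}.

L{t + 2} = L{t} + 2·L{1} = 1/s² + 2/s

Final answer: 1/s² + 2/s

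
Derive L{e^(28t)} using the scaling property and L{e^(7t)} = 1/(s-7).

Using L{f(at)} = (1/a)F(s/a) with a=4 and f(t) = e^(7t): L{e^(28t)} = (1/4) · 1/((s/4)-7) = (1/4) · 4/(s-28) = 1/(s-28)

Final answer: 1/(s-28)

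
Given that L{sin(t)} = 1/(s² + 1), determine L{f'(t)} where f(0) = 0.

L{f'(t)} = s·F(s) - f(0) = s·1/(s² + 1) - 0 = s/(s² + 1)

Final answer: s/(s² + 1)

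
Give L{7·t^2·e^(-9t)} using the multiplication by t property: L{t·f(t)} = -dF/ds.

Using L{t^n·e^(at)} = n!/(s-a)^(n+1), L{t^2·e^(-9t)} = 2/(s+9)^3, so L{7·t^2·e^(-9t)} = 7·2/(s+9)^3 = 14/(s+9)^3

Final answer: 14/(s+9)^3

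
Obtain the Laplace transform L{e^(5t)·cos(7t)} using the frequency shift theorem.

Frequency shift: L{e^(at)f(t)} = F(s-a). L{e^(5t)·cos(7t)} = (s-5)/((s-5)² + 49)

Final answer: (s-5)/((s-5)² + 49)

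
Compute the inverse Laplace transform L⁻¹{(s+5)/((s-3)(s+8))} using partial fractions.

Using partial fractions, f(t) = (8e^(3t) + 3e^(-8t))/11

Final answer: (8e^(3t) + 3e^(-8t))/11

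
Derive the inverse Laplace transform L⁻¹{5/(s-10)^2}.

L⁻¹{n!/(s-a)^(n+1)} = t^n·e^(at) with n=1, a=10. So L⁻¹{1/(s-10)^2} = t·e^(10t), and L⁻¹{5/(s-10)^2} = (5/1)·t·e^(10t) = 5·t·e^(10t)

Final answer: 5·t·e^(10t)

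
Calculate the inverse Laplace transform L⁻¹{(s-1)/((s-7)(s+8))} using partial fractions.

Using partial fractions, f(t) = (6e^(7t) + 9e^(-8t))/15

Final answer: (6e^(7t) + 9e^(-8t))/15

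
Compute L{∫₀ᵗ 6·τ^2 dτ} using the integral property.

L{∫₀ᵗ f(τ)dτ} = F(s)/s with f(t) = 6t^2. F(s) = 12/s^3, so L{∫₀ᵗ 6·τ^2 dτ} = (12/s^3)/s = 12/s^4. (Check: ∫₀ᵗ 6·τ^2 dτ = 6t^3/3.)

Final answer: 12/s^4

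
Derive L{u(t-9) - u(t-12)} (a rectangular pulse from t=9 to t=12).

L{u(t-a)} = e^(-as)/s. L{u(t-9) - u(t-12)} = (e^(-9s) - e^(-12s))/s

Final answer: (e^(-9s) - e^(-12s))/s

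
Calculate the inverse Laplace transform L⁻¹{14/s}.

L⁻¹{c/s} = c, so L⁻¹{14/s} = 14

Final answer: 14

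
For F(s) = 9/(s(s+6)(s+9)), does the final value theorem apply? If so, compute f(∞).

Poles of sF(s) = 9/((s+6)(s+9)) are at s = -6 and s = -9, both in the left half-plane. Theorem applies. f(∞) = lim_{s→0} sF(s) = 9/(6·9) = 1/6

Final answer: 1/6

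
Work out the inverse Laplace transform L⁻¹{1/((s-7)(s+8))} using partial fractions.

Decompose: A/(s-7) + B/(s+8). A = 1/15, B = -1/15. f(t) = (e^(7t) - e^(-8t))/15

Final answer: (e^(7t) - e^(-8t))/15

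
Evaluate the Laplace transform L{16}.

L{16} = 16 · L{1} = 16/s

Final answer: 16/s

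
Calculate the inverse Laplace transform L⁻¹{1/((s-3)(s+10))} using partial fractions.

Decompose: A/(s-3) + B/(s+10). A = 1/13, B = -1/13. f(t) = (e^(3t) - e^(-10t))/13

Final answer: (e^(3t) - e^(-10t))/13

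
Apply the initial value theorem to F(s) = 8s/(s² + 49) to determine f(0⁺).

f(0⁺) = lim_{s→∞} s·8s/(s² + 49) = lim_{s→∞} 8s²/(s² + 49) = 8

Final answer: 8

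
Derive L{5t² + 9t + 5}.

L{5t² + 9t + 5} = 5·2/s³ + 9/s² + 5/s = 10/s³ + 9/s² + 5/s

Final answer: 10/s³ + 9/s² + 5/s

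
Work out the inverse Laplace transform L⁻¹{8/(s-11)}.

L⁻¹{1/(s-a)} = e^(at), so L⁻¹{1/(s-11)} = e^(11t), and L⁻¹{8/(s-11)} = 8·e^(11t)

Final answer: 8·e^(11t)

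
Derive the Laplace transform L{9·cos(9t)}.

L{cos(ωt)} = s/(s² + ω²), so L{cos(9t)} = s/(s² + 81). Then L{9·cos(9t)} = 9·s/(s² + 81) = 9s/(s² + 81)

Final answer: 9s/(s² + 81)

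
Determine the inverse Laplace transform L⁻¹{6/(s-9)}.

L⁻¹{1/(s-a)} = e^(at), so L⁻¹{1/(s-9)} = e^(9t), and L⁻¹{6/(s-9)} = 6·e^(9t)

Final answer: 6·e^(9t)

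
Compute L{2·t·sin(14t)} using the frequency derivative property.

L{sin(14t)} = 14/(s² + 196). By L{t·f(t)} = -F'(s): -d/ds[14/(s² + 196)] = -(14)·(-2s)/(s² + 196)² = 28s/(s² + 196)². Then L{2·t·sin(14t)} = 2·28s/(s² + 196)² = 56s/(s² + 196)²

Final answer: 56s/(s² + 196)²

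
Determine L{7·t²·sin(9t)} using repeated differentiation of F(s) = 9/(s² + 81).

F(s) = 9/(s² + 81). F'(s) = -18s/(s² + 81)². F''(s) = -18(81 - 3s²)/(s² + 81)³ = (54s² - 1458)/(s² + 81)³. So L{t²·sin(9t)} = (-1)² F''(s) = (54s² - 1458)/(s² + 81)³. Then L{7·t²·sin(9t)} = 7·(54s² - 1458)/(s² + 81)³ = (378s² - 10206)/(s² + 81)³

Final answer: (378s² - 10206)/(s² + 81)³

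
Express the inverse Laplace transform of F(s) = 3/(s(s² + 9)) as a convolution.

3/(s(s² + 9)) = (1/s)·(3/(s² + 9)) = L{1}·L{sin(3t)}. So f(t) = 1*(sin(3t)) = ∫₀ᵗ sin(3τ) dτ

Final answer: ∫₀ᵗ sin(3τ) dτ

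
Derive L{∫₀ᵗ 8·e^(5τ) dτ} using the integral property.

L{∫₀ᵗ f(τ)dτ} = F(s)/s with F(s) = 8/(s-5), so L{∫₀ᵗ 8·e^(5τ) dτ} = 8/(s(s-5))

Final answer: 8/(s(s-5))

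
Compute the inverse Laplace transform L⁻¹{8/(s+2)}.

L⁻¹{1/(s-a)} = e^(at), so L⁻¹{1/(s+2)} = e^(-2t), and L⁻¹{8/(s+2)} = 8·e^(-2t)

Final answer: 8·e^(-2t)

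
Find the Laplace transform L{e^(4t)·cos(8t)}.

L{e^(at)·cos(ωt)} = (s-a)/((s-a)² + ω²), so L{e^(4t)·cos(8t)} = (s-4)/((s-4)² + 64)

Final answer: (s-4)/((s-4)² + 64)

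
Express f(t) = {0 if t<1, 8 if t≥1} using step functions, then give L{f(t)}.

f(t) = 8·u(t-1). L{u(t-1)} = e^(-s)/s, so L{f(t)} = 8·e^(-s)/s

Final answer: 8·e^(-s)/s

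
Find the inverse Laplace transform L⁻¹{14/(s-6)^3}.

L⁻¹{n!/(s-a)^(n+1)} = t^n·e^(at) with n=2, a=6. So L⁻¹{2/(s-6)^3} = t^2·e^(6t), and L⁻¹{14/(s-6)^3} = (14/2)·t^2·e^(6t) = 7·t^2·e^(6t)

Final answer: 7·t^2·e^(6t)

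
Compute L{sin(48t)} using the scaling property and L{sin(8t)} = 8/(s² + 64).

Using L{f(at)} = (1/a)F(s/a) with a=6: L{sin(48t)} = (1/6) · 8/((s/6)² + 64) = (1/6) · 8·36/(s² + 2304) = 48/(s² + 2304)

Final answer: 48/(s² + 2304)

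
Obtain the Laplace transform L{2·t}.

L{t^n} = n!/s^(n+1), so L{t} = 1/s^2. Then L{2·t} = 2·1/s^2 = 2/s^2

Final answer: 2/s^2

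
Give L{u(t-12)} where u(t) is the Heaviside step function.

L{u(t-a)} = e^(-as)/s. Here a=12, so L{u(t-12)} = e^(-12s)/s

Final answer: e^(-12s)/s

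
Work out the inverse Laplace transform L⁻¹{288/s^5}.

L⁻¹{n!/s^(n+1)} = t^n with n=4. So L⁻¹{24/s^5} = t^4, and L⁻¹{288/s^5} = (288/24)·t^4 = 12·t^4

Final answer: 12·t^4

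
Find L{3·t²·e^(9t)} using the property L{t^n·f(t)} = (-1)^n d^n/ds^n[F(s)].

L{e^(9t)} = 1/(s-9). d/ds[1/(s-9)] = -1/(s-9)². d²/ds²[1/(s-9)] = 2/(s-9)³. So L{t²·e^(9t)} = (-1)² · 2/(s-9)³ = 2/(s-9)³. Then L{3·t²·e^(9t)} = 3·2/(s-9)³ = 6/(s-9)³

Final answer: 6/(s-9)³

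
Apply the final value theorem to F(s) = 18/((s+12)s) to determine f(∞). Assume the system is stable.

f(∞) = lim_{s→0} sF(s) = lim_{s→0} 18/(s+12) = 3/2

Final answer: 3/2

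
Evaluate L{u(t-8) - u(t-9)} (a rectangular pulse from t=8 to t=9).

L{u(t-a)} = e^(-as)/s. L{u(t-8) - u(t-9)} = (e^(-8s) - e^(-9s))/s

Final answer: (e^(-8s) - e^(-9s))/s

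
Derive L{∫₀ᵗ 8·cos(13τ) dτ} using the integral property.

L{∫₀ᵗ f(τ)dτ} = F(s)/s with F(s) = 8s/(s² + 169), so the result is (8s/(s² + 169))/s = 8/(s² + 169)

Final answer: 8/(s² + 169)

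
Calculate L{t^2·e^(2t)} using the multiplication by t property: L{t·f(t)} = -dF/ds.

Using L{t^n·e^(at)} = n!/(s-a)^(n+1), L{t^2·e^(2t)} = 2/(s-2)^3

Final answer: 2/(s-2)^3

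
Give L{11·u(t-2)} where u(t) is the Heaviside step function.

L{u(t-a)} = e^(-as)/s. Here a=2, so L{u(t-2)} = e^(-2s)/s, and L{11·u(t-2)} = 11·e^(-2s)/s

Final answer: 11·e^(-2s)/s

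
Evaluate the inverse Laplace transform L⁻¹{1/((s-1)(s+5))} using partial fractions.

Decompose: A/(s-1) + B/(s+5). A = 1/6, B = -1/6. f(t) = (e^t - e^(-5t))/6

Final answer: (e^t - e^(-5t))/6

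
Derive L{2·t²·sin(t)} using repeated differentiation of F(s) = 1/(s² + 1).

F(s) = 1/(s² + 1). F'(s) = -2s/(s² + 1)². F''(s) = -2(1 - 3s²)/(s² + 1)³ = (6s² - 2)/(s² + 1)³. So L{t²·sin(t)} = (-1)² F''(s) = (6s² - 2)/(s² + 1)³. Then L{2·t²·sin(t)} = 2·(6s² - 2)/(s² + 1)³ = (12s² - 4)/(s² + 1)³

Final answer: (12s² - 4)/(s² + 1)³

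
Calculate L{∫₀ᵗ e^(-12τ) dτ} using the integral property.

L{∫₀ᵗ f(τ)dτ} = F(s)/s with F(s) = 1/(s+12), so L{∫₀ᵗ e^(-12τ) dτ} = 1/(s(s+12))

Final answer: 1/(s(s+12))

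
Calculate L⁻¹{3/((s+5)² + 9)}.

Form: b/((s-a)² + b²) → e^(at)sin(bt). With a=-5, b=3

Final answer: e^(-5t)·sin(3t)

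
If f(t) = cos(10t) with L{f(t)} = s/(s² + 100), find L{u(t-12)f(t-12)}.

Time shift theorem: L{u(t-a)f(t-a)} = e^(-as)F(s). Here a=12, F(s) = s/(s² + 100), so L{u(t-12)f(t-12)} = e^(-12s)·s/(s² + 100)

Final answer: e^(-12s)·s/(s² + 100)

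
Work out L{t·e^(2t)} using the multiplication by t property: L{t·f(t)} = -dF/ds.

Using L{t^n·e^(at)} = n!/(s-a)^(n+1), L{t·e^(2t)} = 1/(s-2)^2

Final answer: 1/(s-2)^2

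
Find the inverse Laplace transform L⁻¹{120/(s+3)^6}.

L⁻¹{n!/(s-a)^(n+1)} = t^n·e^(at), so L⁻¹{120/(s+3)^6} = t^5·e^(-3t)

Final answer: t^5·e^(-3t)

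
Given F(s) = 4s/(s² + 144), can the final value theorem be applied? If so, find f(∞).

The final value theorem requires all poles of sF(s) in the left half-plane. sF(s) = 4s²/(s² + 144) has poles at s = ±12i (imaginary axis). Theorem does NOT apply (oscillatory system).

Final answer: Not applicable (oscillatory)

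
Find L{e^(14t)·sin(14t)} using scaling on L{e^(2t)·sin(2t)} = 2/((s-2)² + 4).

Scaling with a=7: L{e^(14t)·sin(14t)} = (1/7) · 2/((s/7-2)² + 4). Simplifying: 14/((s-14)² + 196)

Final answer: 14/((s-14)² + 196)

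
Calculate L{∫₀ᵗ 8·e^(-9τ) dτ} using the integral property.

L{∫₀ᵗ f(τ)dτ} = F(s)/s with F(s) = 8/(s+9), so L{∫₀ᵗ 8·e^(-9τ) dτ} = 8/(s(s+9))

Final answer: 8/(s(s+9))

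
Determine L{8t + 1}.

L{8t + 1} = 8·L{t} + L{1} = 8/s² + 1/s

Final answer: 8/s² + 1/s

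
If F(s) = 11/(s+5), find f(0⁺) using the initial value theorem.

f(0⁺) = lim_{s→∞} s·11/(s+5) = lim_{s→∞} 11s/(s+5) = 11

Final answer: 11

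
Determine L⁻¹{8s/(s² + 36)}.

This is the form c·s/(s² + a²) with a = 6, c = 8. L⁻¹ = 8·cos(6t)

Final answer: 8·cos(6t)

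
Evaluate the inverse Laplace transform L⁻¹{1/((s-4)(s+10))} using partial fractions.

Decompose: A/(s-4) + B/(s+10). A = 1/14, B = -1/14. f(t) = (e^(4t) - e^(-10t))/14

Final answer: (e^(4t) - e^(-10t))/14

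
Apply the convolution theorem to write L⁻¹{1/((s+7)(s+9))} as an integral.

1/((s+7)(s+9)) = (1/(s+7))·(1/(s+9)) = L{e^(-7t)}·L{e^(-9t)}. So f(t) = e^(-7t)*e^(-9t) = ∫₀ᵗ e^(-7τ)·e^(-9(t-τ)) dτ

Final answer: ∫₀ᵗ e^(-7τ)·e^(-9(t-τ)) dτ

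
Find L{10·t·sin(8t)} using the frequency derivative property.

L{sin(8t)} = 8/(s² + 64). By L{t·f(t)} = -F'(s): -d/ds[8/(s² + 64)] = -(8)·(-2s)/(s² + 64)² = 16s/(s² + 64)². Then L{10·t·sin(8t)} = 10·16s/(s² + 64)² = 160s/(s² + 64)²

Final answer: 160s/(s² + 64)²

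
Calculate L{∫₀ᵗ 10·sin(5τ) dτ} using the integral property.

L{∫₀ᵗ f(τ)dτ} = F(s)/s with F(s) = 50/(s² + 25), so the result is (50/(s² + 25))/s = 50/(s(s² + 25))

Final answer: 50/(s(s² + 25))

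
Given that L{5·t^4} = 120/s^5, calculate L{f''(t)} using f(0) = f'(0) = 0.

L{f''(t)} = s²F(s) - sf(0) - f'(0) = s²·120/s^5 - 0 - 0 = 120/s^3

Final answer: 120/s^3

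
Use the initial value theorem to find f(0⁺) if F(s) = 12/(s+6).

f(0⁺) = lim_{s→∞} s·12/(s+6) = lim_{s→∞} 12s/(s+6) = 12

Final answer: 12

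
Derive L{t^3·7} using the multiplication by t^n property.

L{7} = 7/s. d^1/ds^1[1/s] = -1/s². d^2/ds^2[1/s] = 2/s^3. d^3/ds^3[1/s] = -6/s^4. So L{t^3} = (-1)^{3}·-6/s^4 = 6/s^4. Then L{t^3·7} = 7·6/s^4 = 42/s^4

Final answer: 42/s^4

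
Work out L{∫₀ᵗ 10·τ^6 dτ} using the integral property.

L{∫₀ᵗ f(τ)dτ} = F(s)/s with f(t) = 10t^6. F(s) = 7200/s^7, so L{∫₀ᵗ 10·τ^6 dτ} = (7200/s^7)/s = 7200/s^8. (Check: ∫₀ᵗ 10·τ^6 dτ = 10t^7/7.)

Final answer: 7200/s^8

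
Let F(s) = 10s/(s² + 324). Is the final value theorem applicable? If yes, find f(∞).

The final value theorem requires all poles of sF(s) in the left half-plane. sF(s) = 10s²/(s² + 324) has poles at s = ±18i (imaginary axis). Theorem does NOT apply (oscillatory system).

Final answer: Not applicable (oscillatory)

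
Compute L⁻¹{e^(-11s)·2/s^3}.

L⁻¹{2/s^3} = t^2. By the time shift theorem, L⁻¹{e^(-as)F(s)} = u(t-a)f(t-a) with a=11, so L⁻¹{e^(-11s)·2/s^3} = u(t-11)·(t-11)^2

Final answer: u(t-11)·(t-11)^2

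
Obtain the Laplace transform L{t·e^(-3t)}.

L{t^n·e^(at)} = n!/(s-a)^(n+1), so L{t·e^(-3t)} = 1/(s+3)^2

Final answer: 1/(s+3)^2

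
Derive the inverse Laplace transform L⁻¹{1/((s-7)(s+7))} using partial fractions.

Decompose: A/(s-7) + B/(s+7). A = 1/14, B = -1/14. f(t) = (e^(7t) - e^(-7t))/14

Final answer: (e^(7t) - e^(-7t))/14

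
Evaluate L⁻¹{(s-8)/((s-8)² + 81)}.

Using frequency shift: L⁻¹{(s-a)/((s-a)² + b²)} = e^(at)cos(bt). Here a=8, b=9

Final answer: e^(8t)·cos(9t)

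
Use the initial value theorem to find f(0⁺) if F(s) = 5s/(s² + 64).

f(0⁺) = lim_{s→∞} s·5s/(s² + 64) = lim_{s→∞} 5s²/(s² + 64) = 5

Final answer: 5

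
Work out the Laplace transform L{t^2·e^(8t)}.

L{t^n·e^(at)} = n!/(s-a)^(n+1), so L{t^2·e^(8t)} = 2/(s-8)^3

Final answer: 2/(s-8)^3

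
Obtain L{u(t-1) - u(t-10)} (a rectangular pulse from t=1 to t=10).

L{u(t-a)} = e^(-as)/s. L{u(t-1) - u(t-10)} = (e^(-s) - e^(-10s))/s

Final answer: (e^(-s) - e^(-10s))/s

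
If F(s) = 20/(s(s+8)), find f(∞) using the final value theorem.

f(∞) = lim_{s→0} s·20/(s(s+8)) = lim_{s→0} 20/(s+8) = 20/8 = 5/2

Final answer: 5/2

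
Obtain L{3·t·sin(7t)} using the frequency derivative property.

L{sin(7t)} = 7/(s² + 49). By L{t·f(t)} = -F'(s): -d/ds[7/(s² + 49)] = -(7)·(-2s)/(s² + 49)² = 14s/(s² + 49)². Then L{3·t·sin(7t)} = 3·14s/(s² + 49)² = 42s/(s² + 49)²

Final answer: 42s/(s² + 49)²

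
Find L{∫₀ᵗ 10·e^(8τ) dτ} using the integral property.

L{∫₀ᵗ f(τ)dτ} = F(s)/s with F(s) = 10/(s-8), so L{∫₀ᵗ 10·e^(8τ) dτ} = 10/(s(s-8))

Final answer: 10/(s(s-8))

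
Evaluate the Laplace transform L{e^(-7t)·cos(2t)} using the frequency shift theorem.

Frequency shift: L{e^(at)f(t)} = F(s-a). L{e^(-7t)·cos(2t)} = (s+7)/((s+7)² + 4)

Final answer: (s+7)/((s+7)² + 4)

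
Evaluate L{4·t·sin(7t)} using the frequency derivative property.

L{sin(7t)} = 7/(s² + 49). By L{t·f(t)} = -F'(s): -d/ds[7/(s² + 49)] = -(7)·(-2s)/(s² + 49)² = 14s/(s² + 49)². Then L{4·t·sin(7t)} = 4·14s/(s² + 49)² = 56s/(s² + 49)²

Final answer: 56s/(s² + 49)²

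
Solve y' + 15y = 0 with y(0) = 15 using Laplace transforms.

L{y'} + 15L{y} = 0. sY - 15 + 15Y = 0. Y(s+15) = 15. Y = 15/(s+15)

Final answer: y(t) = 15e^(-15t)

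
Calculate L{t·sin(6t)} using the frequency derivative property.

L{sin(6t)} = 6/(s² + 36). By L{t·f(t)} = -F'(s): -d/ds[6/(s² + 36)] = -(6)·(-2s)/(s² + 36)² = 12s/(s² + 36)²

Final answer: 12s/(s² + 36)²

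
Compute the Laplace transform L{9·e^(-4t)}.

L{e^(at)} = 1/(s-a), so L{e^(-4t)} = 1/(s+4). Then L{9·e^(-4t)} = 9/(s+4)

Final answer: 9/(s+4)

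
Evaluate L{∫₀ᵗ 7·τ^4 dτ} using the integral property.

L{∫₀ᵗ f(τ)dτ} = F(s)/s with f(t) = 7t^4. F(s) = 168/s^5, so L{∫₀ᵗ 7·τ^4 dτ} = (168/s^5)/s = 168/s^6. (Check: ∫₀ᵗ 7·τ^4 dτ = 7t^5/5.)

Final answer: 168/s^6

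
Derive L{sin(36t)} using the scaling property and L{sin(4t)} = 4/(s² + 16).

Using L{f(at)} = (1/a)F(s/a) with a=9: L{sin(36t)} = (1/9) · 4/((s/9)² + 16) = (1/9) · 4·81/(s² + 1296) = 36/(s² + 1296)

Final answer: 36/(s² + 1296)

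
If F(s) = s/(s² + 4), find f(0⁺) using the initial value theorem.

f(0⁺) = lim_{s→∞} s·s/(s² + 4) = lim_{s→∞} s²/(s² + 4) = 1

Final answer: 1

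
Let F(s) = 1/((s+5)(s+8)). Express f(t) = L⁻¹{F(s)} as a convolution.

1/((s+5)(s+8)) = (1/(s+5))·(1/(s+8)) = L{e^(-5t)}·L{e^(-8t)}. So f(t) = e^(-5t)*e^(-8t) = ∫₀ᵗ e^(-5τ)·e^(-8(t-τ)) dτ

Final answer: ∫₀ᵗ e^(-5τ)·e^(-8(t-τ)) dτ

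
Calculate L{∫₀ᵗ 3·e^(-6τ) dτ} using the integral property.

L{∫₀ᵗ f(τ)dτ} = F(s)/s with F(s) = 3/(s+6), so L{∫₀ᵗ 3·e^(-6τ) dτ} = 3/(s(s+6))

Final answer: 3/(s(s+6))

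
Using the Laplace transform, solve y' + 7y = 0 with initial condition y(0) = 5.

L{y'} + 7L{y} = 0. sY - 5 + 7Y = 0. Y(s+7) = 5. Y = 5/(s+7)

Final answer: y(t) = 5e^(-7t)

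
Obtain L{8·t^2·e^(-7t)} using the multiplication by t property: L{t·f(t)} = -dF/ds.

Using L{t^n·e^(at)} = n!/(s-a)^(n+1), L{t^2·e^(-7t)} = 2/(s+7)^3, so L{8·t^2·e^(-7t)} = 8·2/(s+7)^3 = 16/(s+7)^3

Final answer: 16/(s+7)^3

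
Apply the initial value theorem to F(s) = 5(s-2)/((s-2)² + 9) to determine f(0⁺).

f(0⁺) = lim_{s→∞} sF(s) = lim_{s→∞} 5s(s-2)/((s-2)² + 9) = 5

Final answer: 5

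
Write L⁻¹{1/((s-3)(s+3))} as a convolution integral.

1/((s-3)(s+3)) = (1/(s-3))·(1/(s+3)) = L{e^(3t)}·L{e^(-3t)}. So f(t) = e^(3t)*e^(-3t) = ∫₀ᵗ e^(3τ)·e^(-3(t-τ)) dτ

Final answer: ∫₀ᵗ e^(3τ)·e^(-3(t-τ)) dτ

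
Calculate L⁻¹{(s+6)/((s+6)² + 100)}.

Using frequency shift: L⁻¹{(s-a)/((s-a)² + b²)} = e^(at)cos(bt). Here a=-6, b=10

Final answer: e^(-6t)·cos(10t)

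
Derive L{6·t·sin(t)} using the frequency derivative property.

L{sin(t)} = 1/(s² + 1). By L{t·f(t)} = -F'(s): -d/ds[1/(s² + 1)] = -(1)·(-2s)/(s² + 1)² = 2s/(s² + 1)². Then L{6·t·sin(t)} = 6·2s/(s² + 1)² = 12s/(s² + 1)²

Final answer: 12s/(s² + 1)²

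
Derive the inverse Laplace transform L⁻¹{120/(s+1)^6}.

L⁻¹{n!/(s-a)^(n+1)} = t^n·e^(at), so L⁻¹{120/(s+1)^6} = t^5·e^(-t)

Final answer: t^5·e^(-t)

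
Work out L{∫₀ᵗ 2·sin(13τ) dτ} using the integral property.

L{∫₀ᵗ f(τ)dτ} = F(s)/s with F(s) = 26/(s² + 169), so the result is (26/(s² + 169))/s = 26/(s(s² + 169))

Final answer: 26/(s(s² + 169))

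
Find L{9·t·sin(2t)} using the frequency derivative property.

L{sin(2t)} = 2/(s² + 4). By L{t·f(t)} = -F'(s): -d/ds[2/(s² + 4)] = -(2)·(-2s)/(s² + 4)² = 4s/(s² + 4)². Then L{9·t·sin(2t)} = 9·4s/(s² + 4)² = 36s/(s² + 4)²

Final answer: 36s/(s² + 4)²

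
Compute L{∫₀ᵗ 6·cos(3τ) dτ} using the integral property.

L{∫₀ᵗ f(τ)dτ} = F(s)/s with F(s) = 6s/(s² + 9), so the result is (6s/(s² + 9))/s = 6/(s² + 9)

Final answer: 6/(s² + 9)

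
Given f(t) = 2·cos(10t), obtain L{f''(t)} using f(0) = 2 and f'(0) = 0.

F(s) = 2s/(s² + 100). L{f''(t)} = s²F(s) - sf(0) - f'(0) = 2s³/(s² + 100) - 2s = (2s³ - 2s(s² + 100))/(s² + 100) = -200s/(s² + 100)

Final answer: -200s/(s² + 100)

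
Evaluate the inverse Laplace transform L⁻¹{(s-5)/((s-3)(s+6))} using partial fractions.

Using partial fractions, f(t) = (-2e^(3t) + 11e^(-6t))/9

Final answer: (-2e^(3t) + 11e^(-6t))/9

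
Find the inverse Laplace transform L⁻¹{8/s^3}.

L⁻¹{n!/s^(n+1)} = t^n with n=2. So L⁻¹{2/s^3} = t^2, and L⁻¹{8/s^3} = (8/2)·t^2 = 4·t^2

Final answer: 4·t^2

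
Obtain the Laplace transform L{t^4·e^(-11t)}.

L{t^n·e^(at)} = n!/(s-a)^(n+1), so L{t^4·e^(-11t)} = 24/(s+11)^5

Final answer: 24/(s+11)^5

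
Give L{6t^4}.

L{t^n} = n!/s^(n+1). So L{6t^4} = 6·4!/s^5 = 144/s^5

Final answer: 144/s^5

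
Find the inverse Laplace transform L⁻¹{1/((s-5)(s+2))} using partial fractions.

Decompose: A/(s-5) + B/(s+2). A = 1/7, B = -1/7. f(t) = (e^(5t) - e^(-2t))/7

Final answer: (e^(5t) - e^(-2t))/7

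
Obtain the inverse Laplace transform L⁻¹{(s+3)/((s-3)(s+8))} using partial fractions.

Using partial fractions, f(t) = (6e^(3t) + 5e^(-8t))/11

Final answer: (6e^(3t) + 5e^(-8t))/11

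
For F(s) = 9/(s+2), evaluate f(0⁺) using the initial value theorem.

f(0⁺) = lim_{s→∞} s·9/(s+2) = lim_{s→∞} 9s/(s+2) = 9

Final answer: 9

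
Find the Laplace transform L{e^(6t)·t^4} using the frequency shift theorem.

L{e^(at)·t^n} = n!/(s-a)^(n+1), so L{e^(6t)·t^4} = 24/(s-6)^5

Final answer: 24/(s-6)^5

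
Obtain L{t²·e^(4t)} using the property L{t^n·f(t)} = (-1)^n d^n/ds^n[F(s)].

L{e^(4t)} = 1/(s-4). d/ds[1/(s-4)] = -1/(s-4)². d²/ds²[1/(s-4)] = 2/(s-4)³. So L{t²·e^(4t)} = (-1)² · 2/(s-4)³ = 2/(s-4)³

Final answer: 2/(s-4)³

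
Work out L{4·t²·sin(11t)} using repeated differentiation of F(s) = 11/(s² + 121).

F(s) = 11/(s² + 121). F'(s) = -22s/(s² + 121)². F''(s) = -22(121 - 3s²)/(s² + 121)³ = (66s² - 2662)/(s² + 121)³. So L{t²·sin(11t)} = (-1)² F''(s) = (66s² - 2662)/(s² + 121)³. Then L{4·t²·sin(11t)} = 4·(66s² - 2662)/(s² + 121)³ = (264s² - 10648)/(s² + 121)³

Final answer: (264s² - 10648)/(s² + 121)³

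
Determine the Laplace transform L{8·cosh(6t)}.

L{cosh(ωt)} = s/(s² - ω²), so L{cosh(6t)} = s/(s² - 36). Then L{8·cosh(6t)} = 8·s/(s² - 36) = 8s/(s² - 36)

Final answer: 8s/(s² - 36)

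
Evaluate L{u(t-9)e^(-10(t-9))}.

u(t-a)f(t-a) with f(t)=e^(-10t). L{e^(-10t)} = 1/(s+10). By time shift: e^(-9s)/(s+10)

Final answer: e^(-9s)/(s+10)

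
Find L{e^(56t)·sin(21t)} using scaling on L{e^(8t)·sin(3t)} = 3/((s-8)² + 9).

Scaling with a=7: L{e^(56t)·sin(21t)} = (1/7) · 3/((s/7-8)² + 9). Simplifying: 21/((s-56)² + 441)

Final answer: 21/((s-56)² + 441)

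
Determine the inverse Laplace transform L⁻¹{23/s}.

L⁻¹{c/s} = c, so L⁻¹{23/s} = 23

Final answer: 23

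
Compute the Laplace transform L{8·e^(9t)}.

L{e^(at)} = 1/(s-a), so L{e^(9t)} = 1/(s-9). Then L{8·e^(9t)} = 8/(s-9)

Final answer: 8/(s-9)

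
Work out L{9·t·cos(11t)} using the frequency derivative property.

L{cos(11t)} = s/(s² + 121). Derivative: d/ds[s/(s² + 121)] = [(s² + 121) - s·2s]/(s² + 121)² = (121 - s²)/(s² + 121)². So L{t·cos(11t)} = -F'(s) = (s² - 121)/(s² + 121)². Then L{9·t·cos(11t)} = 9·(s² - 121)/(s² + 121)²

Final answer: 9·(s² - 121)/(s² + 121)²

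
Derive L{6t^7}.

L{t^n} = n!/s^(n+1). So L{6t^7} = 6·7!/s^8 = 30240/s^8

Final answer: 30240/s^8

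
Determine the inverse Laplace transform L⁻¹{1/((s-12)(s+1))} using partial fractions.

Decompose: A/(s-12) + B/(s+1). A = 1/13, B = -1/13. f(t) = (e^(12t) - e^(-t))/13

Final answer: (e^(12t) - e^(-t))/13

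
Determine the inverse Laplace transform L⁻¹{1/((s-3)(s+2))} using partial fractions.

Decompose: A/(s-3) + B/(s+2). A = 1/5, B = -1/5. f(t) = (e^(3t) - e^(-2t))/5

Final answer: (e^(3t) - e^(-2t))/5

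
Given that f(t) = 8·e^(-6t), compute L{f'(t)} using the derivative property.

f(0) = 8, F(s) = 8/(s+6). L{f'(t)} = s·F(s) - f(0) = 8s/(s+6) - 8 = (8s - 8(s+6))/(s+6) = -48/(s+6)

Final answer: -48/(s+6)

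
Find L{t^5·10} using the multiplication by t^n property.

L{10} = 10/s. d^1/ds^1[1/s] = -1/s². d^2/ds^2[1/s] = 2/s^3. d^3/ds^3[1/s] = -6/s^4. d^4/ds^4[1/s] = 24/s^5. d^5/ds^5[1/s] = -120/s^6. So L{t^5} = (-1)^{5}·-120/s^6 = 120/s^6. Then L{t^5·10} = 10·120/s^6 = 1200/s^6

Final answer: 1200/s^6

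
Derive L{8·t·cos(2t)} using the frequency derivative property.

L{cos(2t)} = s/(s² + 4). Derivative: d/ds[s/(s² + 4)] = [(s² + 4) - s·2s]/(s² + 4)² = (4 - s²)/(s² + 4)². So L{t·cos(2t)} = -F'(s) = (s² - 4)/(s² + 4)². Then L{8·t·cos(2t)} = 8·(s² - 4)/(s² + 4)²

Final answer: 8·(s² - 4)/(s² + 4)²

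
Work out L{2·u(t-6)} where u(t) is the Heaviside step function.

L{u(t-a)} = e^(-as)/s. Here a=6, so L{u(t-6)} = e^(-6s)/s, and L{2·u(t-6)} = 2·e^(-6s)/s

Final answer: 2·e^(-6s)/s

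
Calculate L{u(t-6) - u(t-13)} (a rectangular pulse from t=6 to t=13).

L{u(t-a)} = e^(-as)/s. L{u(t-6) - u(t-13)} = (e^(-6s) - e^(-13s))/s

Final answer: (e^(-6s) - e^(-13s))/s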